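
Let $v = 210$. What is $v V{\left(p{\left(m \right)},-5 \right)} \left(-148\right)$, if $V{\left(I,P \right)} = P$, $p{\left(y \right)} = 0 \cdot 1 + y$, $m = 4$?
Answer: $155400$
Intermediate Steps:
$p{\left(y \right)} = y$ ($p{\left(y \right)} = 0 + y = y$)
$v V{\left(p{\left(m \right)},-5 \right)} \left(-148\right) = 210 \left(-5\right) \left(-148\right) = \left(-1050\right) \left(-148\right) = 155400$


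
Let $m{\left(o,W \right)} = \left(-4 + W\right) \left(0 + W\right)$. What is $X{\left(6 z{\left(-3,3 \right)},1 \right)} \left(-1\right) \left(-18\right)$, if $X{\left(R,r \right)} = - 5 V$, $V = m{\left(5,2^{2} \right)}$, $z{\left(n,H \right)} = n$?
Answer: $0$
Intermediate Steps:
$m{\left(o,W \right)} = W \left(-4 + W\right)$ ($m{\left(o,W \right)} = \left(-4 + W\right) W = W \left(-4 + W\right)$)
$V = 0$ ($V = 2^{2} \left(-4 + 2^{2}\right) = 4 \left(-4 + 4\right) = 4 \cdot 0 = 0$)
$X{\left(R,r \right)} = 0$ ($X{\left(R,r \right)} = \left(-5\right) 0 = 0$)
$X{\left(6 z{\left(-3,3 \right)},1 \right)} \left(-1\right) \left(-18\right) = 0 \left(-1\right) \left(-18\right) = 0 \left(-18\right) = 0$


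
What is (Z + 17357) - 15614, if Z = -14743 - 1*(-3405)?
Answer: -9595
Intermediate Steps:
Z = -11338 (Z = -14743 + 3405 = -11338)
(Z + 17357) - 15614 = (-11338 + 17357) - 15614 = 6019 - 15614 = -9595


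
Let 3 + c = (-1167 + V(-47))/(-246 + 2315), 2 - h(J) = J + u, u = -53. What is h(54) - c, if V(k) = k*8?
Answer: 9819/2069 ≈ 4.7458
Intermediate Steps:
V(k) = 8*k
h(J) = 55 - J (h(J) = 2 - (J - 53) = 2 - (-53 + J) = 2 + (53 - J) = 55 - J)
c = -7750/2069 (c = -3 + (-1167 + 8*(-47))/(-246 + 2315) = -3 + (-1167 - 376)/2069 = -3 - 1543*1/2069 = -3 - 1543/2069 = -7750/2069 ≈ -3.7458)
h(54) - c = (55 - 1*54) - 1*(-7750/2069) = (55 - 54) + 7750/2069 = 1 + 7750/2069 = 9819/2069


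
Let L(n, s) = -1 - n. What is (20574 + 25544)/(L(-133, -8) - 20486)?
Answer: -23059/10177 ≈ -2.2658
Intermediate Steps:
(20574 + 25544)/(L(-133, -8) - 20486) = (20574 + 25544)/((-1 - 1*(-133)) - 20486) = 46118/((-1 + 133) - 20486) = 46118/(132 - 20486) = 46118/(-20354) = 46118*(-1/20354) = -23059/10177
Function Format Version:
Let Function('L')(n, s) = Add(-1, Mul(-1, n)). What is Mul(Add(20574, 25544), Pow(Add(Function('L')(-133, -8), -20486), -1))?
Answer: Rational(-23059, 10177) ≈ -2.2658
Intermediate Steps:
Mul(Add(20574, 25544), Pow(Add(Function('L')(-133, -8), -20486), -1)) = Mul(Add(20574, 25544), Pow(Add(Add(-1, Mul(-1, -133)), -20486), -1)) = Mul(46118, Pow(Add(Add(-1, 133), -20486), -1)) = Mul(46118, Pow(Add(132, -20486), -1)) = Mul(46118, Pow(-20354, -1)) = Mul(46118, Rational(-1, 20354)) = Rational(-23059, 10177)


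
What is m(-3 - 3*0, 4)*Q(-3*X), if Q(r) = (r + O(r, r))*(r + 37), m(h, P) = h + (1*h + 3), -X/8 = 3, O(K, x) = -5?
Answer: -21909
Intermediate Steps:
X = -24 (X = -8*3 = -24)
m(h, P) = 3 + 2*h (m(h, P) = h + (h + 3) = h + (3 + h) = 3 + 2*h)
Q(r) = (-5 + r)*(37 + r) (Q(r) = (r - 5)*(r + 37) = (-5 + r)*(37 + r))
m(-3 - 3*0, 4)*Q(-3*X) = (3 + 2*(-3 - 3*0))*(-185 + (-3*(-24))² + 32*(-3*(-24))) = (3 + 2*(-3 + 0))*(-185 + 72² + 32*72) = (3 + 2*(-3))*(-185 + 5184 + 2304) = (3 - 6)*7303 = -3*7303 = -21909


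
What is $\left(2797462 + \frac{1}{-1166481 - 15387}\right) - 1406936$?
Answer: $\frac{1643418182567}{1181868} \approx 1.3905 \cdot 10^{6}$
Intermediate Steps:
$\left(2797462 + \frac{1}{-1166481 - 15387}\right) - 1406936 = \left(2797462 + \frac{1}{-1181868}\right) - 1406936 = \left(2797462 - \frac{1}{1181868}\right) - 1406936 = \frac{3306230819015}{1181868} - 1406936 = \frac{1643418182567}{1181868}$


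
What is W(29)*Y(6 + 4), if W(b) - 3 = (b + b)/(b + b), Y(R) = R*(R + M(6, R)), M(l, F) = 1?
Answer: 440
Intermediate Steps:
Y(R) = R*(1 + R) (Y(R) = R*(R + 1) = R*(1 + R))
W(b) = 4 (W(b) = 3 + (b + b)/(b + b) = 3 + (2*b)/((2*b)) = 3 + (2*b)*(1/(2*b)) = 3 + 1 = 4)
W(29)*Y(6 + 4) = 4*((6 + 4)*(1 + (6 + 4))) = 4*(10*(1 + 10)) = 4*(10*11) = 4*110 = 440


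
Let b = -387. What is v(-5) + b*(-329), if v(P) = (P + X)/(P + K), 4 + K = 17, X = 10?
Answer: 1018589/8 ≈ 1.2732e+5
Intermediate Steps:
K = 13 (K = -4 + 17 = 13)
v(P) = (10 + P)/(13 + P) (v(P) = (P + 10)/(P + 13) = (10 + P)/(13 + P))
v(-5) + b*(-329) = (10 - 5)/(13 - 5) - 387*(-329) = 5/8 + 127323 = 1018589/8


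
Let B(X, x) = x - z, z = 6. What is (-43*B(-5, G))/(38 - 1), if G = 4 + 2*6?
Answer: -430/37 ≈ -11.622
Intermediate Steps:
G = 16 (G = 4 + 12 = 16)
B(X, x) = -6 + x (B(X, x) = x - 1*6 = x - 6 = -6 + x)
(-43*B(-5, G))/(38 - 1) = (-43*(-6 + 16))/(38 - 1) = -43*10/37 = -430*1/37 = -430/37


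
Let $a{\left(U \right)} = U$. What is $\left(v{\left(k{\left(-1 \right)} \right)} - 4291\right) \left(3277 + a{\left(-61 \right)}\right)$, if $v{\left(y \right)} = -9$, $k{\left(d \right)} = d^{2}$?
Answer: $-13828800$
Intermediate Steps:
$\left(v{\left(k{\left(-1 \right)} \right)} - 4291\right) \left(3277 + a{\left(-61 \right)}\right) = \left(-9 - 4291\right) \left(3277 - 61\right) = \left(-4300\right) 3216 = -13828800$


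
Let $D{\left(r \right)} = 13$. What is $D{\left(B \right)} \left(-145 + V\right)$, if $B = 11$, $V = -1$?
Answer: $-1898$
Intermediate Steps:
$D{\left(B \right)} \left(-145 + V\right) = 13 \left(-145 - 1\right) = 13 \left(-146\right) = -1898$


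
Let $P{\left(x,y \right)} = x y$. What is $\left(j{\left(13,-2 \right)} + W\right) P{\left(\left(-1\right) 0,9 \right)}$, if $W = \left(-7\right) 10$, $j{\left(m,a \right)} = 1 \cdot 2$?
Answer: $0$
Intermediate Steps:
$j{\left(m,a \right)} = 2$
$W = -70$
$\left(j{\left(13,-2 \right)} + W\right) P{\left(\left(-1\right) 0,9 \right)} = \left(2 - 70\right) \left(-1\right) 0 \cdot 9 = - 68 \cdot 0 \cdot 9 = \left(-68\right) 0 = 0$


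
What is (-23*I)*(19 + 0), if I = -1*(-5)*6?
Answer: -13110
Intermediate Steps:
I = 30 (I = 5*6 = 30)
(-23*I)*(19 + 0) = (-23*30)*(19 + 0) = -690*19 = -13110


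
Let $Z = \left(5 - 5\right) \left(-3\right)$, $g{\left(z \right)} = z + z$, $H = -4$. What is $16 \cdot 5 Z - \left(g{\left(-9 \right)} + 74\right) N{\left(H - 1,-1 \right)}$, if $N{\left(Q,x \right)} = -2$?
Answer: $112$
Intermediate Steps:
$g{\left(z \right)} = 2 z$
$Z = 0$ ($Z = 0 \left(-3\right) = 0$)
$16 \cdot 5 Z - \left(g{\left(-9 \right)} + 74\right) N{\left(H - 1,-1 \right)} = 16 \cdot 5 \cdot 0 - \left(2 \left(-9\right) + 74\right) \left(-2\right) = 80 \cdot 0 - \left(-18 + 74\right) \left(-2\right) = 0 - 56 \left(-2\right) = 0 - -112 = 0 + 112 = 112$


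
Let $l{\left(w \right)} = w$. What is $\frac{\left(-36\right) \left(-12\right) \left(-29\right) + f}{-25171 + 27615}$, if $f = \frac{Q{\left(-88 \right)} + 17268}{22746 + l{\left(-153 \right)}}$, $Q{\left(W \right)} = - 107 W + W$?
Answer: $- \frac{70754627}{13804323} \approx -5.1255$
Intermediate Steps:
$Q{\left(W \right)} = - 106 W$
$f = \frac{26596}{22593}$ ($f = \frac{\left(-106\right) \left(-88\right) + 17268}{22746 - 153} = \frac{9328 + 17268}{22593} = 26596 \cdot \frac{1}{22593} = \frac{26596}{22593} \approx 1.1772$)
$\frac{\left(-36\right) \left(-12\right) \left(-29\right) + f}{-25171 + 27615} = \frac{\left(-36\right) \left(-12\right) \left(-29\right) + \frac{26596}{22593}}{-25171 + 27615} = \frac{432 \left(-29\right) + \frac{26596}{22593}}{2444} = \left(-12528 + \frac{26596}{22593}\right) \frac{1}{2444} = \left(- \frac{283018508}{22593}\right) \frac{1}{2444} = - \frac{70754627}{13804323}$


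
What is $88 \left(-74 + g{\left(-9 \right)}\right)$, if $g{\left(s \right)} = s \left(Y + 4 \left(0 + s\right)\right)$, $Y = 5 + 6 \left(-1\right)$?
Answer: $22792$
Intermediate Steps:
$Y = -1$ ($Y = 5 - 6 = -1$)
$g{\left(s \right)} = s \left(-1 + 4 s\right)$ ($g{\left(s \right)} = s \left(-1 + 4 \left(0 + s\right)\right) = s \left(-1 + 4 s\right)$)
$88 \left(-74 + g{\left(-9 \right)}\right) = 88 \left(-74 - 9 \left(-1 + 4 \left(-9\right)\right)\right) = 88 \left(-74 - 9 \left(-1 - 36\right)\right) = 88 \left(-74 - -333\right) = 88 \left(-74 + 333\right) = 88 \cdot 259 = 22792$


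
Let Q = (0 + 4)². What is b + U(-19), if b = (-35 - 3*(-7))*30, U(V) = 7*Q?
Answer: -308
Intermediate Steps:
Q = 16 (Q = 4² = 16)
U(V) = 112 (U(V) = 7*16 = 112)
b = -420 (b = (-35 + 21)*30 = -14*30 = -420)
b + U(-19) = -420 + 112 = -308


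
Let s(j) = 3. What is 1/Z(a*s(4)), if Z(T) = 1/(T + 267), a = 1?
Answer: 270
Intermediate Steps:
Z(T) = 1/(267 + T)
1/Z(a*s(4)) = 1/(1/(267 + 1*3)) = 1/(1/(267 + 3)) = 1/(1/270) = 270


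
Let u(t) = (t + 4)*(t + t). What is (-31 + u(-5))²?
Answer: 441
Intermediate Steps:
u(t) = 2*t*(4 + t) (u(t) = (4 + t)*(2*t) = 2*t*(4 + t))
(-31 + u(-5))² = (-31 + 2*(-5)*(4 - 5))² = (-31 + 2*(-5)*(-1))² = (-31 + 10)² = (-21)² = 441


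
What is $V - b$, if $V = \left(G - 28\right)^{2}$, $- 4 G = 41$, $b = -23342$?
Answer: $\frac{396881}{16} \approx 24805.0$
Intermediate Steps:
$G = - \frac{41}{4}$ ($G = \left(- \frac{1}{4}\right) 41 = - \frac{41}{4} \approx -10.25$)
$V = \frac{23409}{16}$ ($V = \left(- \frac{41}{4} - 28\right)^{2} = \left(- \frac{153}{4}\right)^{2} = \frac{23409}{16} \approx 1463.1$)
$V - b = \frac{23409}{16} - -23342 = \frac{23409}{16} + 23342 = \frac{396881}{16}$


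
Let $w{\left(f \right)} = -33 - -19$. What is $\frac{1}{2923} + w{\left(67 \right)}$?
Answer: $- \frac{40921}{2923} \approx -14.0$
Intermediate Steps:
$w{\left(f \right)} = -14$ ($w{\left(f \right)} = -33 + 19 = -14$)
$\frac{1}{2923} + w{\left(67 \right)} = \frac{1}{2923} - 14 = - \frac{40921}{2923}$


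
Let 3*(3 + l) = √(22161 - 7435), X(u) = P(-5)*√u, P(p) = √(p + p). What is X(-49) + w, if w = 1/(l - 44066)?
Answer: -396621/17478676123 - 7*√10 - 3*√14726/17478676123 ≈ -22.136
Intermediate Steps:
P(p) = √2*√p (P(p) = √(2*p) = √2*√p)
X(u) = I*√10*√u (X(u) = (√2*√(-5))*√u = (√2*(I*√5))*√u = (I*√10)*√u = I*√10*√u)
l = -3 + √14726/3 (l = -3 + √(22161 - 7435)/3 = -3 + √14726/3 ≈ 37.450)
w = 1/(-44069 + √14726/3) (w = 1/((-3 + √14726/3) - 44066) = 1/(-44069 + √14726/3) ≈ -2.2713e-5)
X(-49) + w = I*√10*√(-49) + (-396621/17478676123 - 3*√14726/17478676123) = I*√10*(7*I) + (-396621/17478676123 - 3*√14726/17478676123) = -7*√10 + (-396621/17478676123 - 3*√14726/17478676123) = -396621/17478676123 - 7*√10 - 3*√14726/17478676123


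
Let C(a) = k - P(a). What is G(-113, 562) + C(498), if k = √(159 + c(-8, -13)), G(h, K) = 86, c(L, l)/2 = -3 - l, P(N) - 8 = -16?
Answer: 94 + √179 ≈ 107.38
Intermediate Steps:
P(N) = -8 (P(N) = 8 - 16 = -8)
c(L, l) = -6 - 2*l (c(L, l) = 2*(-3 - l) = -6 - 2*l)
k = √179 (k = √(159 + (-6 - 2*(-13))) = √(159 + (-6 + 26)) = √(159 + 20) = √179 ≈ 13.379)
C(a) = 8 + √179 (C(a) = √179 - 1*(-8) = √179 + 8 = 8 + √179)
G(-113, 562) + C(498) = 86 + (8 + √179) = 94 + √179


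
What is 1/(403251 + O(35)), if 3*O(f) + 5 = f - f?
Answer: 3/1209748 ≈ 2.4799e-6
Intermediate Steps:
O(f) = -5/3 (O(f) = -5/3 + (f - f)/3 = -5/3 + (⅓)*0 = -5/3 + 0 = -5/3)
1/(403251 + O(35)) = 1/(403251 - 5/3) = 1/(1209748/3) = 3/1209748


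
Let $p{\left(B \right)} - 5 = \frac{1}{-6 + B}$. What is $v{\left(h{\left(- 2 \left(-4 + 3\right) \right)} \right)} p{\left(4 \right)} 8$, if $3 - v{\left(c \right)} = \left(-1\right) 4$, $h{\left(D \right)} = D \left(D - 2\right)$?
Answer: $252$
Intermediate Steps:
$h{\left(D \right)} = D \left(-2 + D\right)$
$p{\left(B \right)} = 5 + \frac{1}{-6 + B}$
$v{\left(c \right)} = 7$ ($v{\left(c \right)} = 3 - \left(-1\right) 4 = 3 - -4 = 3 + 4 = 7$)
$v{\left(h{\left(- 2 \left(-4 + 3\right) \right)} \right)} p{\left(4 \right)} 8 = 7 \frac{-29 + 5 \cdot 4}{-6 + 4} \cdot 8 = 7 \frac{-29 + 20}{-2} \cdot 8 = 7 \left(\left(- \frac{1}{2}\right) \left(-9\right)\right) 8 = 7 \cdot \frac{9}{2} \cdot 8 = \frac{63}{2} \cdot 8 = 252$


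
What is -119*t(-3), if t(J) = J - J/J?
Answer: 476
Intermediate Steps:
t(J) = -1 + J (t(J) = J - 1*1 = J - 1 = -1 + J)
-119*t(-3) = -119*(-1 - 3) = -119*(-4) = 476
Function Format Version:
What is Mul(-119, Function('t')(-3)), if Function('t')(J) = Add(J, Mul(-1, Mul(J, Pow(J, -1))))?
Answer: 476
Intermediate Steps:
Function('t')(J) = Add(-1, J) (Function('t')(J) = Add(J, Mul(-1, 1)) = Add(J, -1) = Add(-1, J))
Mul(-119, Function('t')(-3)) = Mul(-119, Add(-1, -3)) = Mul(-119, -4) = 476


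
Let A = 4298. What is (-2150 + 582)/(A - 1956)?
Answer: -784/1171 ≈ -0.66951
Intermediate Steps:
(-2150 + 582)/(A - 1956) = (-2150 + 582)/(4298 - 1956) = -1568/2342 = -1568*1/2342 = -784/1171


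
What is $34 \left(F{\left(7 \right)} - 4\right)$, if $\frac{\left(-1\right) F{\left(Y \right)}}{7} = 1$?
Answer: $-374$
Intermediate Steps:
$F{\left(Y \right)} = -7$ ($F{\left(Y \right)} = \left(-7\right) 1 = -7$)
$34 \left(F{\left(7 \right)} - 4\right) = 34 \left(-7 - 4\right) = 34 \left(-11\right) = -374$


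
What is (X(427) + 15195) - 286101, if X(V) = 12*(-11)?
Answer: -271038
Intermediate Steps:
X(V) = -132
(X(427) + 15195) - 286101 = (-132 + 15195) - 286101 = 15063 - 286101 = -271038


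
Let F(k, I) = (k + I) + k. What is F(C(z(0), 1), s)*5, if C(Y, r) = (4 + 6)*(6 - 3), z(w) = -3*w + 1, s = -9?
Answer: 255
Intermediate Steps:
z(w) = 1 - 3*w
C(Y, r) = 30 (C(Y, r) = 10*3 = 30)
F(k, I) = I + 2*k (F(k, I) = (I + k) + k = I + 2*k)
F(C(z(0), 1), s)*5 = (-9 + 2*30)*5 = (-9 + 60)*5 = 51*5 = 255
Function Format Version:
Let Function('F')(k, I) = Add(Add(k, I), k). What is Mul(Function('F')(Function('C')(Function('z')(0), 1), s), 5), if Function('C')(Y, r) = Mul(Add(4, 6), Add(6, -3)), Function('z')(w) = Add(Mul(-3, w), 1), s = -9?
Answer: 255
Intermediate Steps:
Function('z')(w) = Add(1, Mul(-3, w))
Function('C')(Y, r) = 30 (Function('C')(Y, r) = Mul(10, 3) = 30)
Function('F')(k, I) = Add(I, Mul(2, k)) (Function('F')(k, I) = Add(Add(I, k), k) = Add(I, Mul(2, k)))
Mul(Function('F')(Function('C')(Function('z')(0), 1), s), 5) = Mul(Add(-9, Mul(2, 30)), 5) = Mul(Add(-9, 60), 5) = Mul(51, 5) = 255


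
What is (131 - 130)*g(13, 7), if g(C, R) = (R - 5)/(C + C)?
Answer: 1/13 ≈ 0.076923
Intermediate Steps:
g(C, R) = (-5 + R)/(2*C) (g(C, R) = (-5 + R)/((2*C)) = (-5 + R)*(1/(2*C)) = (-5 + R)/(2*C))
(131 - 130)*g(13, 7) = (131 - 130)*((½)*(-5 + 7)/13) = 1*((½)*(1/13)*2) = 1*(1/13) = 1/13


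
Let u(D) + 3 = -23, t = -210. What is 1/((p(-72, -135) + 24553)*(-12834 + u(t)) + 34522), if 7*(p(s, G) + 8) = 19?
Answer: -7/2209543586 ≈ -3.1681e-9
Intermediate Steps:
u(D) = -26 (u(D) = -3 - 23 = -26)
p(s, G) = -37/7 (p(s, G) = -8 + (⅐)*19 = -8 + 19/7 = -37/7)
1/((p(-72, -135) + 24553)*(-12834 + u(t)) + 34522) = 1/((-37/7 + 24553)*(-12834 - 26) + 34522) = 1/((171834/7)*(-12860) + 34522) = 1/(-2209785240/7 + 34522) = 1/(-2209543586/7) = -7/2209543586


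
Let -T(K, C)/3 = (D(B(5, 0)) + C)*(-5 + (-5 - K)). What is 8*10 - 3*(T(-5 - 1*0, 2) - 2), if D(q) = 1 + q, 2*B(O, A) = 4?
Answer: -139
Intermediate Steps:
B(O, A) = 2 (B(O, A) = (½)*4 = 2)
T(K, C) = -3*(-10 - K)*(3 + C) (T(K, C) = -3*((1 + 2) + C)*(-5 + (-5 - K)) = -3*(3 + C)*(-10 - K) = -3*(-10 - K)*(3 + C))
8*10 - 3*(T(-5 - 1*0, 2) - 2) = 8*10 - 3*((90 + 9*(-5 - 1*0) + 30*2 + 3*2*(-5 - 1*0)) - 2) = 80 - 3*((90 + 9*(-5 + 0) + 60 + 3*2*(-5 + 0)) - 2) = 80 - 3*((90 + 9*(-5) + 60 + 3*2*(-5)) - 2) = 80 - 3*((90 - 45 + 60 - 30) - 2) = 80 - 3*(75 - 2) = 80 - 3*73 = 80 - 219 = -139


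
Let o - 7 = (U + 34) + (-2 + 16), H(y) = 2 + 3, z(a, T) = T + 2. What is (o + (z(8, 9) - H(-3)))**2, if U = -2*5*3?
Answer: 961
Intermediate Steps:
z(a, T) = 2 + T
H(y) = 5
U = -30 (U = -10*3 = -30)
o = 25 (o = 7 + ((-30 + 34) + (-2 + 16)) = 7 + (4 + 14) = 7 + 18 = 25)
(o + (z(8, 9) - H(-3)))**2 = (25 + ((2 + 9) - 1*5))**2 = (25 + (11 - 5))**2 = (25 + 6)**2 = 31**2 = 961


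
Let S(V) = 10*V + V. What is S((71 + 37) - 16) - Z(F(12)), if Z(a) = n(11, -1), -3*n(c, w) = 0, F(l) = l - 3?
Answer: 1012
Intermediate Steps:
F(l) = -3 + l
n(c, w) = 0 (n(c, w) = -⅓*0 = 0)
Z(a) = 0
S(V) = 11*V
S((71 + 37) - 16) - Z(F(12)) = 11*((71 + 37) - 16) - 1*0 = 11*(108 - 16) + 0 = 11*92 + 0 = 1012 + 0 = 1012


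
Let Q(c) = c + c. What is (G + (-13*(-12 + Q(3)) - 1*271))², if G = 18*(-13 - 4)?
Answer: 249001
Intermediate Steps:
Q(c) = 2*c
G = -306 (G = 18*(-17) = -306)
(G + (-13*(-12 + Q(3)) - 1*271))² = (-306 + (-13*(-12 + 2*3) - 1*271))² = (-306 + (-13*(-12 + 6) - 271))² = (-306 + (-13*(-6) - 271))² = (-306 + (78 - 271))² = (-306 - 193)² = (-499)² = 249001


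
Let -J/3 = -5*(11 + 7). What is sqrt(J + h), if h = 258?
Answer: 4*sqrt(33) ≈ 22.978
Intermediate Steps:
J = 270 (J = -(-15)*(11 + 7) = -(-15)*18 = -3*(-90) = 270)
sqrt(J + h) = sqrt(270 + 258) = sqrt(528) = 4*sqrt(33)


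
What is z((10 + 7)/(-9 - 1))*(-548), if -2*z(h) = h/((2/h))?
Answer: 39593/100 ≈ 395.93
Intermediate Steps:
z(h) = -h²/4 (z(h) = -h/(2*(2/h)) = -h*h/2/2 = -h²/4)
z((10 + 7)/(-9 - 1))*(-548) = -(10 + 7)²/(-9 - 1)²/4*(-548) = -(17/(-10))²/4*(-548) = -(17*(-⅒))²/4*(-548) = -(-17/10)²/4*(-548) = -¼*289/100*(-548) = -289/400*(-548) = 39593/100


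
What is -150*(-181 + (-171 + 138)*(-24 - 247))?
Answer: -1314300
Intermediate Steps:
-150*(-181 + (-171 + 138)*(-24 - 247)) = -150*(-181 - 33*(-271)) = -150*(-181 + 8943) = -150*8762 = -1314300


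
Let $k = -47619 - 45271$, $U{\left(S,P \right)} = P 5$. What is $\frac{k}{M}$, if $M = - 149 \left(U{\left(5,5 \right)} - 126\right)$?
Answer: $- \frac{92890}{15049} \approx -6.1725$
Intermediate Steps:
$U{\left(S,P \right)} = 5 P$
$k = -92890$ ($k = -47619 - 45271 = -92890$)
$M = 15049$ ($M = - 149 \left(5 \cdot 5 - 126\right) = - 149 \left(25 - 126\right) = \left(-149\right) \left(-101\right) = 15049$)
$\frac{k}{M} = - \frac{92890}{15049}$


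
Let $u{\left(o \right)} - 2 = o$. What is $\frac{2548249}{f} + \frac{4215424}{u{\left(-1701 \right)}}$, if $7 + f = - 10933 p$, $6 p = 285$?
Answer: $- \frac{258059110134}{103803803} \approx -2486.0$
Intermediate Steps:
$p = \frac{95}{2}$ ($p = \frac{1}{6} \cdot 285 = \frac{95}{2} \approx 47.5$)
$f = - \frac{1038649}{2}$ ($f = -7 - \frac{1038635}{2} = - \frac{1038649}{2} \approx -5.1932 \cdot 10^{5}$)
$u{\left(o \right)} = 2 + o$
$\frac{2548249}{f} + \frac{4215424}{u{\left(-1701 \right)}} = \frac{2548249}{- \frac{1038649}{2}} + \frac{4215424}{2 - 1701} = 2548249 \left(- \frac{2}{1038649}\right) + \frac{4215424}{-1699} = - \frac{299794}{61097} + 4215424 \left(- \frac{1}{1699}\right) = - \frac{299794}{61097} - \frac{4215424}{1699} = - \frac{258059110134}{103803803}$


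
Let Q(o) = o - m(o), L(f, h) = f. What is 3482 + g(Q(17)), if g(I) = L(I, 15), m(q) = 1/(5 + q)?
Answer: 76977/22 ≈ 3499.0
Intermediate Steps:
Q(o) = o - 1/(5 + o)
g(I) = I
3482 + g(Q(17)) = 3482 + (-1 + 17*(5 + 17))/(5 + 17) = 3482 + (-1 + 17*22)/22 = 3482 + (-1 + 374)/22 = 3482 + (1/22)*373 = 3482 + 373/22 = 76977/22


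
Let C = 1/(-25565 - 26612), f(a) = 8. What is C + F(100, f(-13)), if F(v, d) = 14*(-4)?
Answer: -2921913/52177 ≈ -56.000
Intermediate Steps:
F(v, d) = -56
C = -1/52177 (C = 1/(-52177) = -1/52177 ≈ -1.9166e-5)
C + F(100, f(-13)) = -1/52177 - 56 = -2921913/52177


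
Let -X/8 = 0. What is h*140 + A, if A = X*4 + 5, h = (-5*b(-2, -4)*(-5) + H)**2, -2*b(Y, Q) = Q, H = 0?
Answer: 350005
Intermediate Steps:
b(Y, Q) = -Q/2
X = 0 (X = -8*0 = 0)
h = 2500 (h = (-(-5)*(-4)/2*(-5) + 0)**2 = (-5*2*(-5) + 0)**2 = (-10*(-5) + 0)**2 = (50 + 0)**2 = 50**2 = 2500)
A = 5 (A = 0*4 + 5 = 0 + 5 = 5)
h*140 + A = 2500*140 + 5 = 350000 + 5 = 350005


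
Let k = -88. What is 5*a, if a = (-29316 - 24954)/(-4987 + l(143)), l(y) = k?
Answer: 10854/203 ≈ 53.468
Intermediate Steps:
l(y) = -88
a = 10854/1015 (a = (-29316 - 24954)/(-4987 - 88) = -54270/(-5075) = -54270*(-1/5075) = 10854/1015 ≈ 10.694)
5*a = 5*(10854/1015) = 10854/203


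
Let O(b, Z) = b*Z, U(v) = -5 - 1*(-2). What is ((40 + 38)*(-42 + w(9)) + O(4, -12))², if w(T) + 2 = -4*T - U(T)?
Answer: 36650916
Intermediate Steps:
U(v) = -3 (U(v) = -5 + 2 = -3)
w(T) = 1 - 4*T (w(T) = -2 + (-4*T - 1*(-3)) = -2 + (-4*T + 3) = -2 + (3 - 4*T) = 1 - 4*T)
O(b, Z) = Z*b
((40 + 38)*(-42 + w(9)) + O(4, -12))² = ((40 + 38)*(-42 + (1 - 4*9)) - 12*4)² = (78*(-42 + (1 - 36)) - 48)² = (78*(-42 - 35) - 48)² = (78*(-77) - 48)² = (-6006 - 48)² = (-6054)² = 36650916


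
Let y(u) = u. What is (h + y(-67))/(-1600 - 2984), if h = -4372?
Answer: 4439/4584 ≈ 0.96837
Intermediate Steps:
(h + y(-67))/(-1600 - 2984) = (-4372 - 67)/(-1600 - 2984) = -4439/(-4584) = -4439*(-1/4584) = 4439/4584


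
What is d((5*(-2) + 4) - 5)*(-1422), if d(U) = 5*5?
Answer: -35550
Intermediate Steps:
d(U) = 25
d((5*(-2) + 4) - 5)*(-1422) = 25*(-1422) = -35550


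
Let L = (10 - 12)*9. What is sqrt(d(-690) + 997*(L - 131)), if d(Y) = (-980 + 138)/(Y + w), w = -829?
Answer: I*sqrt(6995186115)/217 ≈ 385.42*I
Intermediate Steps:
L = -18 (L = -2*9 = -18)
d(Y) = -842/(-829 + Y) (d(Y) = (-980 + 138)/(Y - 829) = -842/(-829 + Y))
sqrt(d(-690) + 997*(L - 131)) = sqrt(-842/(-829 - 690) + 997*(-18 - 131)) = sqrt(-842/(-1519) + 997*(-149)) = sqrt(-842*(-1/1519) - 148553) = sqrt(842/1519 - 148553) = sqrt(-225651165/1519) = I*sqrt(6995186115)/217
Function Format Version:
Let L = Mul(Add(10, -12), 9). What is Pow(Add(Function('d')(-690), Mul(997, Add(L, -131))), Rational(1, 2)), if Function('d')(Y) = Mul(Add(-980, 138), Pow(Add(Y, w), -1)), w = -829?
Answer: Mul(Rational(1, 217), I, Pow(6995186115, Rational(1, 2))) ≈ Mul(385.42, I)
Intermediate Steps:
L = -18 (L = Mul(-2, 9) = -18)
Function('d')(Y) = Mul(-842, Pow(Add(-829, Y), -1)) (Function('d')(Y) = Mul(Add(-980, 138), Pow(Add(Y, -829), -1)) = Mul(-842, Pow(Add(-829, Y), -1)))
Pow(Add(Function('d')(-690), Mul(997, Add(L, -131))), Rational(1, 2)) = Pow(Add(Mul(-842, Pow(Add(-829, -690), -1)), Mul(997, Add(-18, -131))), Rational(1, 2)) = Pow(Add(Mul(-842, Pow(-1519, -1)), Mul(997, -149)), Rational(1, 2)) = Pow(Add(Mul(-842, Rational(-1, 1519)), -148553), Rational(1, 2)) = Pow(Add(Rational(842, 1519), -148553), Rational(1, 2)) = Pow(Rational(-225651165, 1519), Rational(1, 2)) = Mul(Rational(1, 217), I, Pow(6995186115, Rational(1, 2)))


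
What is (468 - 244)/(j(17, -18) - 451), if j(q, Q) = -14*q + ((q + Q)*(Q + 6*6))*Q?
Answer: -224/365 ≈ -0.61370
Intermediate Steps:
j(q, Q) = -14*q + Q*(36 + Q)*(Q + q) (j(q, Q) = -14*q + ((Q + q)*(Q + 36))*Q = -14*q + ((Q + q)*(36 + Q))*Q = -14*q + ((36 + Q)*(Q + q))*Q = -14*q + Q*(36 + Q)*(Q + q))
(468 - 244)/(j(17, -18) - 451) = (468 - 244)/(((-18)³ - 14*17 + 36*(-18)² + 17*(-18)² + 36*(-18)*17) - 451) = 224/((-5832 - 238 + 36*324 + 17*324 - 11016) - 451) = 224/((-5832 - 238 + 11664 + 5508 - 11016) - 451) = 224/(86 - 451) = 224/(-365) = 224*(-1/365) = -224/365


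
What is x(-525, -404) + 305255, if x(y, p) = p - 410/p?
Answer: 61580107/202 ≈ 3.0485e+5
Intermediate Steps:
x(-525, -404) + 305255 = (-404 - 410/(-404)) + 305255 = (-404 - 410*(-1/404)) + 305255 = (-404 + 205/202) + 305255 = -81403/202 + 305255 = 61580107/202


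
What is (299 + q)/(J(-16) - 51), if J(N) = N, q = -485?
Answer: 186/67 ≈ 2.7761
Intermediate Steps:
(299 + q)/(J(-16) - 51) = (299 - 485)/(-16 - 51) = -186/(-67) = -186*(-1/67) = 186/67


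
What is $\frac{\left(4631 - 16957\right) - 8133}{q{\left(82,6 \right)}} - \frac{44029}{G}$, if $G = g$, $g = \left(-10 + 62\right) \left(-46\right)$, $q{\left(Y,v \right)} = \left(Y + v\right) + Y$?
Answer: $- \frac{20726499}{203320} \approx -101.94$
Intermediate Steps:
$q{\left(Y,v \right)} = v + 2 Y$
$g = -2392$ ($g = 52 \left(-46\right) = -2392$)
$G = -2392$
$\frac{\left(4631 - 16957\right) - 8133}{q{\left(82,6 \right)}} - \frac{44029}{G} = \frac{\left(4631 - 16957\right) - 8133}{6 + 2 \cdot 82} - \frac{44029}{-2392} = \frac{-12326 - 8133}{6 + 164} - - \frac{44029}{2392} = - \frac{20459}{170} + \frac{44029}{2392} = - \frac{20726499}{203320}$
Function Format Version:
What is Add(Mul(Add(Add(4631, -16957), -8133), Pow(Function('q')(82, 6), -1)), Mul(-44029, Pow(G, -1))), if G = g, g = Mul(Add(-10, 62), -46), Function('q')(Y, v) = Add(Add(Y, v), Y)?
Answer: Rational(-20726499, 203320) ≈ -101.94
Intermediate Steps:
Function('q')(Y, v) = Add(v, Mul(2, Y))
g = -2392 (g = Mul(52, -46) = -2392)
G = -2392
Add(Mul(Add(Add(4631, -16957), -8133), Pow(Function('q')(82, 6), -1)), Mul(-44029, Pow(G, -1))) = Add(Mul(Add(Add(4631, -16957), -8133), Pow(Add(6, Mul(2, 82)), -1)), Mul(-44029, Pow(-2392, -1))) = Add(Mul(Add(-12326, -8133), Pow(Add(6, 164), -1)), Mul(-44029, Rational(-1, 2392))) = Add(Mul(-20459, Pow(170, -1)), Rational(44029, 2392)) = Add(Mul(-20459, Rational(1, 170)), Rational(44029, 2392)) = Add(Rational(-20459, 170), Rational(44029, 2392)) = Rational(-20726499, 203320)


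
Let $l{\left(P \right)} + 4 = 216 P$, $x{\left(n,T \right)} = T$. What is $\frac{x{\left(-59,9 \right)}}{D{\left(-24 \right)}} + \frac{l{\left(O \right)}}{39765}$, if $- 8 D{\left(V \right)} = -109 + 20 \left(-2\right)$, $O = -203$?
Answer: $- \frac{3670868}{5924985} \approx -0.61956$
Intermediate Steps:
$D{\left(V \right)} = \frac{149}{8}$ ($D{\left(V \right)} = - \frac{-109 + 20 \left(-2\right)}{8} = - \frac{-109 - 40}{8} = \left(- \frac{1}{8}\right) \left(-149\right) = \frac{149}{8}$)
$l{\left(P \right)} = -4 + 216 P$
$\frac{x{\left(-59,9 \right)}}{D{\left(-24 \right)}} + \frac{l{\left(O \right)}}{39765} = \frac{9}{\frac{149}{8}} + \frac{-4 + 216 \left(-203\right)}{39765} = 9 \cdot \frac{8}{149} + \left(-4 - 43848\right) \frac{1}{39765} = \frac{72}{149} - \frac{43852}{39765} = - \frac{3670868}{5924985}$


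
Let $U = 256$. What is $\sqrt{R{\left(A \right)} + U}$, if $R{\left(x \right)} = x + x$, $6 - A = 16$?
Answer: $2 \sqrt{59} \approx 15.362$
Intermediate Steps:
$A = -10$ ($A = 6 - 16 = -10$)
$R{\left(x \right)} = 2 x$
$\sqrt{R{\left(A \right)} + U} = \sqrt{2 \left(-10\right) + 256} = \sqrt{-20 + 256} = \sqrt{236} = 2 \sqrt{59}$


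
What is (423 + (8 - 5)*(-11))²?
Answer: 152100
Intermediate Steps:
(423 + (8 - 5)*(-11))² = (423 + 3*(-11))² = (423 - 33)² = 390² = 152100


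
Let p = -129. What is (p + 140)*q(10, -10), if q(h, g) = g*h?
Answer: -1100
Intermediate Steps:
(p + 140)*q(10, -10) = (-129 + 140)*(-10*10) = 11*(-100) = -1100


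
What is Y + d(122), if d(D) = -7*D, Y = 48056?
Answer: 47202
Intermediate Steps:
Y + d(122) = 48056 - 7*122 = 48056 - 854 = 47202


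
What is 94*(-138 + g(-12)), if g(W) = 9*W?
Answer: -23124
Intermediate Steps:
94*(-138 + g(-12)) = 94*(-138 + 9*(-12)) = 94*(-138 - 108) = 94*(-246) = -23124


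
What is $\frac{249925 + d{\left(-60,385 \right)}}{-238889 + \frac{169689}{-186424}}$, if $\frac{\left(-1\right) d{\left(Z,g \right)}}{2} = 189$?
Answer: $- \frac{46521549928}{44534812625} \approx -1.0446$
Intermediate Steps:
$d{\left(Z,g \right)} = -378$ ($d{\left(Z,g \right)} = \left(-2\right) 189 = -378$)
$\frac{249925 + d{\left(-60,385 \right)}}{-238889 + \frac{169689}{-186424}} = \frac{249925 - 378}{-238889 + \frac{169689}{-186424}} = \frac{249547}{-238889 + 169689 \left(- \frac{1}{186424}\right)} = \frac{249547}{-238889 - \frac{169689}{186424}} = \frac{249547}{- \frac{44534812625}{186424}} = 249547 \left(- \frac{186424}{44534812625}\right) = - \frac{46521549928}{44534812625}$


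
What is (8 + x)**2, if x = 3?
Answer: 121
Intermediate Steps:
(8 + x)**2 = (8 + 3)**2 = 11**2 = 121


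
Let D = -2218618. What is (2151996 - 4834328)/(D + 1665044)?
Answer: 1341166/276787 ≈ 4.8455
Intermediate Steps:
(2151996 - 4834328)/(D + 1665044) = (2151996 - 4834328)/(-2218618 + 1665044) = -2682332/(-553574) = -2682332*(-1/553574) = 1341166/276787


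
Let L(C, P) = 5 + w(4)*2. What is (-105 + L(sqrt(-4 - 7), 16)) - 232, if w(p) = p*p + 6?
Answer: -288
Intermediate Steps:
w(p) = 6 + p**2 (w(p) = p**2 + 6 = 6 + p**2)
L(C, P) = 49 (L(C, P) = 5 + (6 + 4**2)*2 = 5 + (6 + 16)*2 = 5 + 22*2 = 5 + 44 = 49)
(-105 + L(sqrt(-4 - 7), 16)) - 232 = (-105 + 49) - 232 = -56 - 232 = -288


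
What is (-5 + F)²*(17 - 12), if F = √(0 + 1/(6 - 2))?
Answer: 405/4 ≈ 101.25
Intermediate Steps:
F = ½ (F = √(0 + 1/4) = √(0 + ¼) = √(¼) = ½ ≈ 0.50000)
(-5 + F)²*(17 - 12) = (-5 + ½)²*(17 - 12) = (-9/2)²*5 = (81/4)*5 = 405/4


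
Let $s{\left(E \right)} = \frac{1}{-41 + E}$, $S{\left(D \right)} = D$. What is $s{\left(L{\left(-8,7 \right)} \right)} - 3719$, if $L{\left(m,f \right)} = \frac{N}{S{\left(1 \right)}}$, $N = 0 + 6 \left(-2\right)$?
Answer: $- \frac{197108}{53} \approx -3719.0$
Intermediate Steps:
$N = -12$ ($N = 0 - 12 = -12$)
$L{\left(m,f \right)} = -12$ ($L{\left(m,f \right)} = - \frac{12}{1} = \left(-12\right) 1 = -12$)
$s{\left(L{\left(-8,7 \right)} \right)} - 3719 = \frac{1}{-41 - 12} - 3719 = \frac{1}{-53} - 3719 = - \frac{1}{53} - 3719 = - \frac{197108}{53}$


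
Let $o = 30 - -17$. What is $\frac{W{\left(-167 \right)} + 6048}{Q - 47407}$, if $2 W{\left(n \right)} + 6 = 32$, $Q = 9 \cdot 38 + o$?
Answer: $- \frac{6061}{47018} \approx -0.12891$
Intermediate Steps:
$o = 47$ ($o = 30 + 17 = 47$)
$Q = 389$ ($Q = 9 \cdot 38 + 47 = 342 + 47 = 389$)
$W{\left(n \right)} = 13$ ($W{\left(n \right)} = -3 + \frac{1}{2} \cdot 32 = -3 + 16 = 13$)
$\frac{W{\left(-167 \right)} + 6048}{Q - 47407} = \frac{13 + 6048}{389 - 47407} = \frac{6061}{-47018} = 6061 \left(- \frac{1}{47018}\right) = - \frac{6061}{47018}$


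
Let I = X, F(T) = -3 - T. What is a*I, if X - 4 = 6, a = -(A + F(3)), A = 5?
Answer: 10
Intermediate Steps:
a = 1 (a = -(5 + (-3 - 1*3)) = -(5 + (-3 - 3)) = -(5 - 6) = -1*(-1) = 1)
X = 10 (X = 4 + 6 = 10)
I = 10
a*I = 1*10 = 10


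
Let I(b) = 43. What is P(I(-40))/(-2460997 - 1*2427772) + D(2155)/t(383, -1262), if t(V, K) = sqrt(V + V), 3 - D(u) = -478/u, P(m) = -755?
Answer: 755/4888769 + 6943*sqrt(766)/1650730 ≈ 0.11656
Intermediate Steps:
D(u) = 3 + 478/u (D(u) = 3 - (-478)/u = 3 + 478/u)
t(V, K) = sqrt(2)*sqrt(V) (t(V, K) = sqrt(2*V) = sqrt(2)*sqrt(V))
P(I(-40))/(-2460997 - 1*2427772) + D(2155)/t(383, -1262) = -755/(-2460997 - 1*2427772) + (3 + 478/2155)/((sqrt(2)*sqrt(383))) = -755/(-2460997 - 2427772) + (3 + 478*(1/2155))/(sqrt(766)) = -755/(-4888769) + (3 + 478/2155)*(sqrt(766)/766) = -755*(-1/4888769) + 6943*(sqrt(766)/766)/2155 = 755/4888769 + 6943*sqrt(766)/1650730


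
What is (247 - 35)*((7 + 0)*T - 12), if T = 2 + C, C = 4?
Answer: 6360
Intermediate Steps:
T = 6 (T = 2 + 4 = 6)
(247 - 35)*((7 + 0)*T - 12) = (247 - 35)*((7 + 0)*6 - 12) = 212*(7*6 - 12) = 212*(42 - 12) = 212*30 = 6360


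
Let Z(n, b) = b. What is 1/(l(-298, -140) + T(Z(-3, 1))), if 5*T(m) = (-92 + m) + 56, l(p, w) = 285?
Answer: 1/278 ≈ 0.0035971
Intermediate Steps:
T(m) = -36/5 + m/5 (T(m) = ((-92 + m) + 56)/5 = (-36 + m)/5 = -36/5 + m/5)
1/(l(-298, -140) + T(Z(-3, 1))) = 1/(285 + (-36/5 + (⅕)*1)) = 1/(285 + (-36/5 + ⅕)) = 1/(285 - 7) = 1/278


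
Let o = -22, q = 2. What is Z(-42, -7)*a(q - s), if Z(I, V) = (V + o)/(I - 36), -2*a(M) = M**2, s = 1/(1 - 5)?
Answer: -783/832 ≈ -0.94111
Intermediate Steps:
s = -1/4 (s = 1/(-4) = -1/4 ≈ -0.25000)
a(M) = -M**2/2
Z(I, V) = (-22 + V)/(-36 + I) (Z(I, V) = (V - 22)/(I - 36) = (-22 + V)/(-36 + I))
Z(-42, -7)*a(q - s) = ((-22 - 7)/(-36 - 42))*(-(2 - 1*(-1/4))**2/2) = (-29/(-78))*(-(2 + 1/4)**2/2) = (-1/78*(-29))*(-(9/4)**2/2) = 29*(-1/2*81/16)/78 = (29/78)*(-81/32) = -783/832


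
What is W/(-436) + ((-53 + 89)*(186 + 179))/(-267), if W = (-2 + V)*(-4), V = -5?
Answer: -478043/9701 ≈ -49.278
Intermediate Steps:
W = 28 (W = (-2 - 5)*(-4) = -7*(-4) = 28)
W/(-436) + ((-53 + 89)*(186 + 179))/(-267) = 28/(-436) + ((-53 + 89)*(186 + 179))/(-267) = 28*(-1/436) + (36*365)*(-1/267) = -7/109 + 13140*(-1/267) = -7/109 - 4380/89 = -478043/9701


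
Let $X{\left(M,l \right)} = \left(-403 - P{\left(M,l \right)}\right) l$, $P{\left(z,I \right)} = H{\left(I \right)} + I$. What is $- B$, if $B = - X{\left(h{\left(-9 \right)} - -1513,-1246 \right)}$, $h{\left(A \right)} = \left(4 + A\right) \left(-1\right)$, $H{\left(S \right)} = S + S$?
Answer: $-4155410$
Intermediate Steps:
$H{\left(S \right)} = 2 S$
$P{\left(z,I \right)} = 3 I$ ($P{\left(z,I \right)} = 2 I + I = 3 I$)
$h{\left(A \right)} = -4 - A$
$X{\left(M,l \right)} = l \left(-403 - 3 l\right)$ ($X{\left(M,l \right)} = \left(-403 - 3 l\right) l = l \left(-403 - 3 l\right)$)
$B = 4155410$ ($B = - \left(-1\right) \left(-1246\right) \left(403 + 3 \left(-1246\right)\right) = - \left(-1\right) \left(-1246\right) \left(403 - 3738\right) = - \left(-1\right) \left(-1246\right) \left(-3335\right) = \left(-1\right) \left(-4155410\right) = 4155410$)
$- B = \left(-1\right) 4155410 = -4155410$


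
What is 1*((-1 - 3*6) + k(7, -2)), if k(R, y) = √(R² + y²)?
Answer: -19 + √53 ≈ -11.720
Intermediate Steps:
1*((-1 - 3*6) + k(7, -2)) = 1*((-1 - 3*6) + √(7² + (-2)²)) = 1*((-1 - 18) + √(49 + 4)) = 1*(-19 + √53) = -19 + √53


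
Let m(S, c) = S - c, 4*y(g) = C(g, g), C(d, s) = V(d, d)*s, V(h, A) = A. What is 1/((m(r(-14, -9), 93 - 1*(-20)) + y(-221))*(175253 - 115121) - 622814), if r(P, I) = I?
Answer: 1/726267835 ≈ 1.3769e-9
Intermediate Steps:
C(d, s) = d*s
y(g) = g**2/4 (y(g) = (g*g)/4 = g**2/4)
1/((m(r(-14, -9), 93 - 1*(-20)) + y(-221))*(175253 - 115121) - 622814) = 1/(((-9 - (93 - 1*(-20))) + (1/4)*(-221)**2)*(175253 - 115121) - 622814) = 1/(((-9 - (93 + 20)) + (1/4)*48841)*60132 - 622814) = 1/(((-9 - 1*113) + 48841/4)*60132 - 622814) = 1/(((-9 - 113) + 48841/4)*60132 - 622814) = 1/((-122 + 48841/4)*60132 - 622814) = 1/((48353/4)*60132 - 622814) = 1/(726890649 - 622814) = 1/726267835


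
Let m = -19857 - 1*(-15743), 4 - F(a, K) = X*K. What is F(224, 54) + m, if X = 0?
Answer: -4110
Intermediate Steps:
F(a, K) = 4 (F(a, K) = 4 - 0*K = 4 - 1*0 = 4 + 0 = 4)
m = -4114 (m = -19857 + 15743 = -4114)
F(224, 54) + m = 4 - 4114 = -4110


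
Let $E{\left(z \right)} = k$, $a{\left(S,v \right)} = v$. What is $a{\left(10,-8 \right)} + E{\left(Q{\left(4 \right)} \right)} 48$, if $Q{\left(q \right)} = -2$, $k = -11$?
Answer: $-536$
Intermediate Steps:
$E{\left(z \right)} = -11$
$a{\left(10,-8 \right)} + E{\left(Q{\left(4 \right)} \right)} 48 = -8 - 528 = -536$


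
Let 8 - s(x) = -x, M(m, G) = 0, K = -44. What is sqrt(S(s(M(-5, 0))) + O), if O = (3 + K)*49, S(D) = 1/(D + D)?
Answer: I*sqrt(32143)/4 ≈ 44.821*I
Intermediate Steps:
s(x) = 8 + x (s(x) = 8 - (-1)*x = 8 + x)
S(D) = 1/(2*D)
O = -2009 (O = (3 - 44)*49 = -41*49 = -2009)
sqrt(S(s(M(-5, 0))) + O) = sqrt(1/(2*(8 + 0)) - 2009) = sqrt((1/2)/8 - 2009) = sqrt((1/2)*(1/8) - 2009) = sqrt(1/16 - 2009) = sqrt(-32143/16) = I*sqrt(32143)/4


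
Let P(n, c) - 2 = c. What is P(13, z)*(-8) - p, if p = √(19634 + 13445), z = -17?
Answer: 120 - √33079 ≈ -61.876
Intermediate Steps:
P(n, c) = 2 + c
p = √33079 ≈ 181.88
P(13, z)*(-8) - p = (2 - 17)*(-8) - √33079 = -15*(-8) - √33079 = 120 - √33079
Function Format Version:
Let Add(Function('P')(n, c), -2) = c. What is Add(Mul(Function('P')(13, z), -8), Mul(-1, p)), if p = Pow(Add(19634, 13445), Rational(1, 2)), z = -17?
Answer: Add(120, Mul(-1, Pow(33079, Rational(1, 2)))) ≈ -61.876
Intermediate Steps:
Function('P')(n, c) = Add(2, c)
p = Pow(33079, Rational(1, 2)) ≈ 181.88
Add(Mul(Function('P')(13, z), -8), Mul(-1, p)) = Add(Mul(Add(2, -17), -8), Mul(-1, Pow(33079, Rational(1, 2)))) = Add(Mul(-15, -8), Mul(-1, Pow(33079, Rational(1, 2)))) = Add(120, Mul(-1, Pow(33079, Rational(1, 2))))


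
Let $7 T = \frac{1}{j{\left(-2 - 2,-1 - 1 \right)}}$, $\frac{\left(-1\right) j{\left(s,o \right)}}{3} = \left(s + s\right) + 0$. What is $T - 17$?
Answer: $- \frac{2855}{168} \approx -16.994$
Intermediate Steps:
$j{\left(s,o \right)} = - 6 s$ ($j{\left(s,o \right)} = - 3 \left(\left(s + s\right) + 0\right) = - 3 \left(2 s + 0\right) = - 3 \cdot 2 s = - 6 s$)
$T = \frac{1}{168}$ ($T = \frac{1}{7 \left(- 6 \left(-2 - 2\right)\right)} = \frac{1}{7 \left(\left(-6\right) \left(-4\right)\right)} = \frac{1}{7 \cdot 24} = \frac{1}{7} \cdot \frac{1}{24} = \frac{1}{168} \approx 0.0059524$)
$T - 17 = \frac{1}{168} - 17 = - \frac{2855}{168}$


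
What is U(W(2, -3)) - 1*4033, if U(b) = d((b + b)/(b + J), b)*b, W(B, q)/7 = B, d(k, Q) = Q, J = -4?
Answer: -3837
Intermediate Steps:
W(B, q) = 7*B
U(b) = b² (U(b) = b*b = b²)
U(W(2, -3)) - 1*4033 = (7*2)² - 1*4033 = 14² - 4033 = 196 - 4033 = -3837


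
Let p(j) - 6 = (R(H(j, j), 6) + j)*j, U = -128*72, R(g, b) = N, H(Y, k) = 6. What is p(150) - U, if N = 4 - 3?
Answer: 31872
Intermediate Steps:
N = 1
R(g, b) = 1
U = -9216
p(j) = 6 + j*(1 + j) (p(j) = 6 + (1 + j)*j = 6 + j*(1 + j))
p(150) - U = (6 + 150 + 150²) - 1*(-9216) = (6 + 150 + 22500) + 9216 = 22656 + 9216 = 31872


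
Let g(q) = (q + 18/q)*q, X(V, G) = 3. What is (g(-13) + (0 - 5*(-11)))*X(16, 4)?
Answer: 726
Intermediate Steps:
g(q) = q*(q + 18/q)
(g(-13) + (0 - 5*(-11)))*X(16, 4) = ((18 + (-13)²) + (0 - 5*(-11)))*3 = ((18 + 169) + (0 + 55))*3 = (187 + 55)*3 = 242*3 = 726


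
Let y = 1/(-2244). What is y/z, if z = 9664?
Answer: -1/21686016 ≈ -4.6113e-8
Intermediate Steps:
y = -1/2244 ≈ -0.00044563
y/z = -1/2244/9664 = -1/2244*1/9664 = -1/21686016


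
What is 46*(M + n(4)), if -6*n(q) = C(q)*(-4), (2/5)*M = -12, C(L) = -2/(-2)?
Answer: -4048/3 ≈ -1349.3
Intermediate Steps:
C(L) = 1 (C(L) = -2*(-½) = 1)
M = -30 (M = (5/2)*(-12) = -30)
n(q) = ⅔ (n(q) = -(-4)/6 = -⅙*(-4) = ⅔)
46*(M + n(4)) = 46*(-30 + ⅔) = 46*(-88/3) = -4048/3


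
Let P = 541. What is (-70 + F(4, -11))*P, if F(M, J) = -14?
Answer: -45444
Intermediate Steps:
(-70 + F(4, -11))*P = (-70 - 14)*541 = -84*541 = -45444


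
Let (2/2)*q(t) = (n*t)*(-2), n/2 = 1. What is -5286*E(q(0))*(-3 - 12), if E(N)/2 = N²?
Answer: 0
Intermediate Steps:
n = 2 (n = 2*1 = 2)
q(t) = -4*t (q(t) = (2*t)*(-2) = -4*t)
E(N) = 2*N²
-5286*E(q(0))*(-3 - 12) = -5286*2*(-4*0)²*(-3 - 12) = -5286*2*0²*(-15) = -5286*2*0*(-15) = -0*(-15) = -5286*0 = 0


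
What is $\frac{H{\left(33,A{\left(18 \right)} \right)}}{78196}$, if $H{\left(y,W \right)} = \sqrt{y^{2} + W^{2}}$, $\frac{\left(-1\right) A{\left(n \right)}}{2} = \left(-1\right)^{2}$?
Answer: $\frac{\sqrt{1093}}{78196} \approx 0.00042279$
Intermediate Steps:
$A{\left(n \right)} = -2$ ($A{\left(n \right)} = - 2 \left(-1\right)^{2} = \left(-2\right) 1 = -2$)
$H{\left(y,W \right)} = \sqrt{W^{2} + y^{2}}$
$\frac{H{\left(33,A{\left(18 \right)} \right)}}{78196} = \frac{\sqrt{\left(-2\right)^{2} + 33^{2}}}{78196} = \sqrt{4 + 1089} \cdot \frac{1}{78196} = \sqrt{1093} \cdot \frac{1}{78196} = \frac{\sqrt{1093}}{78196}$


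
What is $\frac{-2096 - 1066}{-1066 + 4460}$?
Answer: $- \frac{1581}{1697} \approx -0.93164$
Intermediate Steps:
$\frac{-2096 - 1066}{-1066 + 4460} = - \frac{3162}{3394} = \left(-3162\right) \frac{1}{3394} = - \frac{1581}{1697}$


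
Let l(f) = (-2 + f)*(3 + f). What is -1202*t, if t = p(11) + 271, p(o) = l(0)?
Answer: -318530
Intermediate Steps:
p(o) = -6 (p(o) = -6 + 0 + 0**2 = -6 + 0 + 0 = -6)
t = 265 (t = -6 + 271 = 265)
-1202*t = -1202*265 = -318530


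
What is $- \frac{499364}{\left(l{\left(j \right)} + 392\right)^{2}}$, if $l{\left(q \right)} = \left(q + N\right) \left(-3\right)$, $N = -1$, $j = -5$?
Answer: $- \frac{124841}{42025} \approx -2.9706$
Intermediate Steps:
$l{\left(q \right)} = 3 - 3 q$ ($l{\left(q \right)} = \left(q - 1\right) \left(-3\right) = \left(-1 + q\right) \left(-3\right) = 3 - 3 q$)
$- \frac{499364}{\left(l{\left(j \right)} + 392\right)^{2}} = - \frac{499364}{\left(\left(3 - -15\right) + 392\right)^{2}} = - \frac{499364}{\left(\left(3 + 15\right) + 392\right)^{2}} = - \frac{499364}{\left(18 + 392\right)^{2}} = - \frac{499364}{410^{2}} = - \frac{499364}{168100} = \left(-499364\right) \frac{1}{168100} = - \frac{124841}{42025}$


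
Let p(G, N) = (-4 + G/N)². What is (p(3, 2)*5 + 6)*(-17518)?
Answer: -1305091/2 ≈ -6.5255e+5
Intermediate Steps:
(p(3, 2)*5 + 6)*(-17518) = (((3 - 4*2)²/2²)*5 + 6)*(-17518) = (((3 - 8)²/4)*5 + 6)*(-17518) = (((¼)*(-5)²)*5 + 6)*(-17518) = (((¼)*25)*5 + 6)*(-17518) = ((25/4)*5 + 6)*(-17518) = (125/4 + 6)*(-17518) = (149/4)*(-17518) = -1305091/2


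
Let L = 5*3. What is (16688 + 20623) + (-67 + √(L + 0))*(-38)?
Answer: 39857 - 38*√15 ≈ 39710.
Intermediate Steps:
L = 15
(16688 + 20623) + (-67 + √(L + 0))*(-38) = (16688 + 20623) + (-67 + √(15 + 0))*(-38) = 37311 + (-67 + √15)*(-38) = 37311 + (2546 - 38*√15) = 39857 - 38*√15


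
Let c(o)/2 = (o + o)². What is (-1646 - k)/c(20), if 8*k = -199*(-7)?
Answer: -14561/25600 ≈ -0.56879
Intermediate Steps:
c(o) = 8*o² (c(o) = 2*(o + o)² = 2*(2*o)² = 2*(4*o²) = 8*o²)
k = 1393/8 (k = (-199*(-7))/8 = (⅛)*1393 = 1393/8 ≈ 174.13)
(-1646 - k)/c(20) = (-1646 - 1*1393/8)/((8*20²)) = (-1646 - 1393/8)/((8*400)) = -14561/8/3200 = -14561/8*1/3200 = -14561/25600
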